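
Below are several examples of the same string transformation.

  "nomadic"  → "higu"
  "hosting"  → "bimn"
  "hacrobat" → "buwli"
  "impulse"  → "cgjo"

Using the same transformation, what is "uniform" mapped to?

In each case the input is transformed by: shift every letter 6 places backward in the alphabet (wrapping around), then delete the last 3 characters.
On "uniform": the first step gives "ohczilg", and the second then gives "ohcz".
(Check on "impulse": → "cgjofmy" → "cgjo" ✓)

ohcz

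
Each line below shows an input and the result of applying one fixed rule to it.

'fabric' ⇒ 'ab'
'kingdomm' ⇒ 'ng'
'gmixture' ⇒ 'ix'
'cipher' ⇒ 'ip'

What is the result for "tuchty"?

uc

The pattern: swap the front and back halves of the string, then keep only the last 2 characters.
So "tuchty" becomes "uc".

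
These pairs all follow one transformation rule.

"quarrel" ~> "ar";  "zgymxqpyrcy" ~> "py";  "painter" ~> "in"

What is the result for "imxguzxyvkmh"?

yv

In each case the input is transformed by: move the last 3 characters to the front (rotate right by 3), then keep only the last 2 characters.
"imxguzxyvkmh" → "yv".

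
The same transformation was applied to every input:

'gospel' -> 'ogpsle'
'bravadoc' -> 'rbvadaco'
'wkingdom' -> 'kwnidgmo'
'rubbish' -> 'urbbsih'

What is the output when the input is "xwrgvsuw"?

wxgrsvwu

The pattern: swap each adjacent pair of characters (1↔2, 3↔4, ...).
Applying that to "xwrgvsuw" gives "wxgrsvwu".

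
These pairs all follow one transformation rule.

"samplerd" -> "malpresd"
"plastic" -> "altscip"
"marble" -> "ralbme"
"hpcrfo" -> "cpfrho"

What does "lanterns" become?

naetnrls

Each output is the input with this applied: move the first character to the end, then swap each adjacent pair of characters (1↔2, 3↔4, ...).
Applying both steps to "lanterns": "anternsl", then "naetnrls".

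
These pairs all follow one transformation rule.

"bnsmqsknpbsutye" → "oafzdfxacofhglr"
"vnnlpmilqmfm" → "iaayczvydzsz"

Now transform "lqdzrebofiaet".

Each output is the input with this applied: shift every letter 13 places forward in the alphabet (wrapping around) — i.e. ROT13.
So "lqdzrebofiaet" becomes "ydqmerobsvnrg".

ydqmerobsvnrg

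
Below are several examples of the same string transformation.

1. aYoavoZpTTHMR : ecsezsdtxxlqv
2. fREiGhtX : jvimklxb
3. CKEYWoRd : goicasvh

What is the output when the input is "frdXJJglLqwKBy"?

Each output is the input with this applied: shift every letter 4 places forward in the alphabet (wrapping around), then convert every letter to lowercase.
For "frdXJJglLqwKBy", step one produces "jvhBNNkpPuaOFc"; step two turns that into "jvhbnnkppuaofc".
(Check on "CKEYWoRd": → "GOICAsVh" → "goicasvh" ✓)

jvhbnnkppuaofc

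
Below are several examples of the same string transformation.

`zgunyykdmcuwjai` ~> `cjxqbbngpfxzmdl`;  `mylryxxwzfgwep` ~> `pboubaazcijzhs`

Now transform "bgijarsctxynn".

ejlmduvfwabqq

The rule is to shift every letter 3 places forward in the alphabet (wrapping around).
Applying that to "bgijarsctxynn" gives "ejlmduvfwabqq".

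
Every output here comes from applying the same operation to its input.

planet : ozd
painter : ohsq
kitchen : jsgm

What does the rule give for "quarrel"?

pzqk

In each case the input is transformed by: shift every letter 1 place backward in the alphabet (wrapping around), then keep every other character starting from the first (positions 1st, 3rd, 5th, ...).
Applying both steps to "quarrel": "ptzqqdk", then "pzqk".
(Check on "painter": → "ozhmsdq" → "ohsq" ✓)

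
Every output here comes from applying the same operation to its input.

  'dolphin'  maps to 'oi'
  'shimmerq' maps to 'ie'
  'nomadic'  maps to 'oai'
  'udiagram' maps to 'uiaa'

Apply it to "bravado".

aao

Rule — keep only the vowels.
For "bravado" the result is "aao".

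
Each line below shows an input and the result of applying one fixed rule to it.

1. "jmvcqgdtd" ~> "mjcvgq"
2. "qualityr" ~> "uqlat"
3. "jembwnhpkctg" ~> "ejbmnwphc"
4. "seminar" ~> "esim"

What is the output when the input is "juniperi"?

The rule is to swap each adjacent pair of characters (1↔2, 3↔4, ...), then delete the last 3 characters.
"juniperi" → "ujinepir" → "ujine".

ujine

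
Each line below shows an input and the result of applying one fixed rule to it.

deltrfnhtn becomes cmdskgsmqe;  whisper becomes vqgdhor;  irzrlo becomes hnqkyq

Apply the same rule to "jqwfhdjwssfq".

The pattern: shift every letter 1 place backward in the alphabet (wrapping around), then take characters alternately from the front and the back (1st, last, 2nd, 2nd-last, ...).
For "jqwfhdjwssfq", step one produces "ipvegcivrrep"; step two turns that into "ippevrergvci".
(Check on "irzrlo": → "hqyqkn" → "hnqkyq" ✓)

ippevrergvci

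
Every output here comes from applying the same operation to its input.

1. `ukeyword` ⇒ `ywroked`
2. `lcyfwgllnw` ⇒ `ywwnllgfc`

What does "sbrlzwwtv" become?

zwwvtrlb

Rule — delete the first character, then sort the characters into reverse alphabetical order.
For "sbrlzwwtv", step one produces "brlzwwtv"; step two turns that into "zwwvtrlb".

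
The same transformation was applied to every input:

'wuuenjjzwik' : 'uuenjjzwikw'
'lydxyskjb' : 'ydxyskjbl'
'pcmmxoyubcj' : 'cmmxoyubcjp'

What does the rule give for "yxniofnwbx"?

xniofnwbxy

The pattern: move the first character to the end.
Doing the same to "yxniofnwbx": "xniofnwbxy".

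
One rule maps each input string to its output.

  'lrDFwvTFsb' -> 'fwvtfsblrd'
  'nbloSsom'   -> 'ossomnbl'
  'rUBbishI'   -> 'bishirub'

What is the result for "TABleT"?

The transformation: move the first 3 characters to the end (rotate left by 3), then convert every letter to lowercase.
"TABleT" → "leTTAB" → "lettab".

lettab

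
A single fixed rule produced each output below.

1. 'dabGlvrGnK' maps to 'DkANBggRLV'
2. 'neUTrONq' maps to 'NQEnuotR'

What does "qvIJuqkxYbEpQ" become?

Looking at the pairs, the operation is to flip the case of every letter, then take characters alternately from the front and the back (1st, last, 2nd, 2nd-last, ...).
Working it through for "qvIJuqkxYbEpQ": intermediate "QVijUQKXyBePq", final "QqVPiejBUyQXK".
(Check on "neUTrONq": → "NEutRonQ" → "NQEnuotR" ✓)

QqVPiejBUyQXK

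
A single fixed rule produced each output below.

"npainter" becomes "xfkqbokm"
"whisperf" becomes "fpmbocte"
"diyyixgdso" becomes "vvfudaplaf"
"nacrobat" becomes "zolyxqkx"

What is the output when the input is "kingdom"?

kdaljhf

The pattern: shift every letter 3 places backward in the alphabet (wrapping around), then move the first 2 characters to the end (rotate left by 2).
Working it through for "kingdom": intermediate "hfkdalj", final "kdaljhf".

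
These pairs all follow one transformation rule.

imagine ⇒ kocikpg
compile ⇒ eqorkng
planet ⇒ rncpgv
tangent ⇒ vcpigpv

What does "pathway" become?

Each output is the input with this applied: shift every letter 2 places forward in the alphabet (wrapping around).
Doing the same to "pathway": "rcvjyca".

rcvjyca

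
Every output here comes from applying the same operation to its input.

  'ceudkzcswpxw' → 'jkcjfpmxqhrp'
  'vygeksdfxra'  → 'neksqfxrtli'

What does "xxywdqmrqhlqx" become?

Rule — shift every letter 13 places forward in the alphabet (wrapping around) — i.e. ROT13, then reverse the string.
"xxywdqmrqhlqx" → "kkljqdzeduydk" → "kdyudezdqjlkk".

kdyudezdqjlkk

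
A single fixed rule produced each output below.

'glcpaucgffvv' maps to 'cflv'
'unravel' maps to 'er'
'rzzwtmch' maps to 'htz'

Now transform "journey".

Each output is the input with this applied: sort the characters into alphabetical order, then keep one character in every 3, starting at position 2 (positions 2nd, 5th, 8th, ...).
So "journey" becomes "jr".

jr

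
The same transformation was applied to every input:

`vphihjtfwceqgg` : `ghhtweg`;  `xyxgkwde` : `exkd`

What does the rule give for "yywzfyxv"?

vwfx

The transformation: swap the first and last characters, then keep every other character starting from the first (positions 1st, 3rd, 5th, ...).
Applying both steps to "yywzfyxv": "vywzfyxy", then "vwfx".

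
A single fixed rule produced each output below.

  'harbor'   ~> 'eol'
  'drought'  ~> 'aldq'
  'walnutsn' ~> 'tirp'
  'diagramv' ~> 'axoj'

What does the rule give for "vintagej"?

skxb

Rule — shift every letter 3 places backward in the alphabet (wrapping around), then keep every other character starting from the first (positions 1st, 3rd, 5th, ...).
On "vintagej": the first step gives "sfkqxdbg", and the second then gives "skxb".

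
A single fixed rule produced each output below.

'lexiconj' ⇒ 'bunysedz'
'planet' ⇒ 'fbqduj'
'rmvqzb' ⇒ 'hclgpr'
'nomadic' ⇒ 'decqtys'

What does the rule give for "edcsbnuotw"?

utsirdkejm

Looking at the pairs, the operation is to shift every letter 10 places backward in the alphabet (wrapping around).
Doing the same to "edcsbnuotw": "utsirdkejm".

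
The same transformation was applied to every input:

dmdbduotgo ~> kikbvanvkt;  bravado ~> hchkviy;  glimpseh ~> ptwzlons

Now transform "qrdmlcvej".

ktsjclqxy

The pattern: move the first 2 characters to the end (rotate left by 2), then shift every letter 7 places forward in the alphabet (wrapping around).
Applying both steps to "qrdmlcvej": "dmlcvejqr", then "ktsjclqxy".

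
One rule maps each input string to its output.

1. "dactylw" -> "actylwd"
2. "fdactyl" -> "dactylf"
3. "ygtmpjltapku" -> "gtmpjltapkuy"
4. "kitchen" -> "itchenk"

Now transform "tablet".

ablett

In each case the input is transformed by: move the first character to the end.
Applying that to "tablet" gives "ablett".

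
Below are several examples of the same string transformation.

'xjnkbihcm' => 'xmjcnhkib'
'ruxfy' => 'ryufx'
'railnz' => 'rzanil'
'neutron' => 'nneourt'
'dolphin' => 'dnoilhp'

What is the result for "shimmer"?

srheimm

Rule — take characters alternately from the front and the back (1st, last, 2nd, 2nd-last, ...).
For "shimmer" the result is "srheimm".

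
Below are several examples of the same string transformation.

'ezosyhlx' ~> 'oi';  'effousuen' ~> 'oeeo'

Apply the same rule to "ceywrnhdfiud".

The rule is to shift every letter 10 places forward in the alphabet (wrapping around), then keep only the vowels.
On "ceywrnhdfiud": the first step gives "moigbxrnpsen", and the second then gives "oie".

oie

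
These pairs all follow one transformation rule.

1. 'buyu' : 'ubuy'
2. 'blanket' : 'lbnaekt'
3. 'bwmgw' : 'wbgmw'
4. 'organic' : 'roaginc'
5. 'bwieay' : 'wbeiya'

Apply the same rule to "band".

In each case the input is transformed by: swap each adjacent pair of characters (1↔2, 3↔4, ...).
So "band" becomes "abdn".

abdn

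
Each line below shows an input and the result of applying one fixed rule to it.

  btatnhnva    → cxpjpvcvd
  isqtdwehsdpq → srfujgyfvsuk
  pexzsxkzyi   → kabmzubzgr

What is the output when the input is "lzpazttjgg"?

iilvvbcrbn

The rule is to reverse the string, then shift every letter 2 places forward in the alphabet (wrapping around).
For "lzpazttjgg" the result is "iilvvbcrbn".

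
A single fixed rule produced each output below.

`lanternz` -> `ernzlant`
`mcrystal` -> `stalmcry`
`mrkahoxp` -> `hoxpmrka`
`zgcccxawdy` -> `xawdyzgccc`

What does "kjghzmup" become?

zmupkjgh

Rule — swap the front and back halves of the string.
Doing the same to "kjghzmup": "zmupkjgh".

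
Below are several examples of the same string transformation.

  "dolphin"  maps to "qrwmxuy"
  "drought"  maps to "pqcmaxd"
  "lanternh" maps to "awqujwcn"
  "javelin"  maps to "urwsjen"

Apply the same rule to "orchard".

jamxalq

The rule is to move the last 3 characters to the front (rotate right by 3), then shift every letter 9 places forward in the alphabet (wrapping around).
For "orchard", step one produces "ardorch"; step two turns that into "jamxalq".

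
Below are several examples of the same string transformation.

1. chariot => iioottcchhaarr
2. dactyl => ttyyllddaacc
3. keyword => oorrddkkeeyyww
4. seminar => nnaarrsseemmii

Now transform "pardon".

ddoonnppaarr

The transformation: move the last 3 characters to the front (rotate right by 3), then double every character.
Working it through for "pardon": intermediate "donpar", final "ddoonnppaarr".
(Check on "keyword": → "ordkeyw" → "oorrddkkeeyyww" ✓)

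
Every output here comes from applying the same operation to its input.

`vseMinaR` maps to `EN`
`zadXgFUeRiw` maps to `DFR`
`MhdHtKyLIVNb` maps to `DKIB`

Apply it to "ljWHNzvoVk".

Each output is the input with this applied: keep one character in every 3, starting at position 3 (positions 3rd, 6th, 9th, ...), then convert every letter to uppercase.
So "ljWHNzvoVk" becomes "WZV".

WZV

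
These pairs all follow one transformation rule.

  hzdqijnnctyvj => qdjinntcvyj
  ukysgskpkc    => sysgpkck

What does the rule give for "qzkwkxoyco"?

wkxkyooc

In each case the input is transformed by: swap each adjacent pair of characters (1↔2, 3↔4, ...), then delete the first 2 characters.
Applying both steps to "qzkwkxoyco": "zqwkxkyooc", then "wkxkyooc".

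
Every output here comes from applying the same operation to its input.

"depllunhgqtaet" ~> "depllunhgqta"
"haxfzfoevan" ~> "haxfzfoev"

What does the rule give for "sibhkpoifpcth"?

Each output is the input with this applied: delete the last 2 characters.
Doing the same to "sibhkpoifpcth": "sibhkpoifpc".

sibhkpoifpc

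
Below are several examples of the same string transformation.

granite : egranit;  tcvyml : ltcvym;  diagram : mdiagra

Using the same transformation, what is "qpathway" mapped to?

yqpathwa

Each output is the input with this applied: move the last character to the front.
For "qpathway" the result is "yqpathwa".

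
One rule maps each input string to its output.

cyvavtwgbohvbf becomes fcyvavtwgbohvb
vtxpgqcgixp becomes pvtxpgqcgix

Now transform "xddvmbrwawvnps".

sxddvmbrwawvnp

Rule — move the last character to the front.
"xddvmbrwawvnps" → "sxddvmbrwawvnp".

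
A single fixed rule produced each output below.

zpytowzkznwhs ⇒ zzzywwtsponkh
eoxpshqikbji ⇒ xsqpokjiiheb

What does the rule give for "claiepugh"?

uplihgeca

In each case the input is transformed by: sort the characters into reverse alphabetical order.
On "claiepugh" that produces "uplihgeca".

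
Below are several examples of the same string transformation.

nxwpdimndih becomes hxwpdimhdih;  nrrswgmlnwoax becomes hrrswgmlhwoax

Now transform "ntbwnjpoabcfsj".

The transformation: replace every "n" with "h".
On "ntbwnjpoabcfsj" that produces "htbwhjpoabcfsj".

htbwhjpoabcfsj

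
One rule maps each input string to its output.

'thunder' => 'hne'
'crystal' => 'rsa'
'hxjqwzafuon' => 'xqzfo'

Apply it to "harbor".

abr

The pattern: keep every other character starting from the second (positions 2nd, 4th, 6th, ...).
"harbor" → "abr".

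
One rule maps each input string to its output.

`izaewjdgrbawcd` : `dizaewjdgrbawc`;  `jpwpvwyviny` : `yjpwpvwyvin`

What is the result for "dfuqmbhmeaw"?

wdfuqmbhmea

The rule is to move the last character to the front.
For "dfuqmbhmeaw" the result is "wdfuqmbhmea".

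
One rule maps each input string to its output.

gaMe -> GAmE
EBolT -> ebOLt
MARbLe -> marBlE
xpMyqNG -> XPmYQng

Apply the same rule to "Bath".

bATH

Each output is the input with this applied: flip the case of every letter.
For "Bath" the result is "bATH".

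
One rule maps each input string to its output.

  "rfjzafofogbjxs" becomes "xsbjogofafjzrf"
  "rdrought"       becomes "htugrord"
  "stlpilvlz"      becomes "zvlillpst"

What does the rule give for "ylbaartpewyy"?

yyewtparbayl

The transformation: swap each adjacent pair of characters (1↔2, 3↔4, ...), then reverse the string.
"ylbaartpewyy" → "lyabraptweyy" → "yyewtparbayl".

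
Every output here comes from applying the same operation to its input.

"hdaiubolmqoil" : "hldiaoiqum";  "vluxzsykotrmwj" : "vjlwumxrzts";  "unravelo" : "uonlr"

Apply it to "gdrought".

Looking at the pairs, the operation is to take characters alternately from the front and the back (1st, last, 2nd, 2nd-last, ...), then delete the last 3 characters.
"gdrought" → "gtdhrgou" → "gtdhr".

gtdhr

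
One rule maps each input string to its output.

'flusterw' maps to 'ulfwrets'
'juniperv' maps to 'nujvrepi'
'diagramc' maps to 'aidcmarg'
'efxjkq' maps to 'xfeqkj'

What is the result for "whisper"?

The transformation: reverse the string, then move the last 3 characters to the front (rotate right by 3).
For "whisper", step one produces "repsihw"; step two turns that into "ihwreps".

ihwreps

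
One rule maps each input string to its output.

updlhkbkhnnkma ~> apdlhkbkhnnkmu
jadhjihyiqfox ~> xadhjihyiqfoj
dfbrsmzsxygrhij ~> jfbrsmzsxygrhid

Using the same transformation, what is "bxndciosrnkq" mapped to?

The transformation: swap the first and last characters.
So "bxndciosrnkq" becomes "qxndciosrnkb".

qxndciosrnkb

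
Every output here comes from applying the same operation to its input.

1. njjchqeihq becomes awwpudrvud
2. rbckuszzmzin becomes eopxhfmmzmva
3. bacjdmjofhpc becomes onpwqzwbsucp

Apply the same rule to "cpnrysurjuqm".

Each output is the input with this applied: shift every letter 13 places forward in the alphabet (wrapping around) — i.e. ROT13.
Applying that to "cpnrysurjuqm" gives "pcaelfhewhdz".

pcaelfhewhdz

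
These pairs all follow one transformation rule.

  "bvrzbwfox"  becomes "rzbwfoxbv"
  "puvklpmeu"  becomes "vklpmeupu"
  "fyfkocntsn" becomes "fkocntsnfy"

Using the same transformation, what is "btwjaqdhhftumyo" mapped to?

wjaqdhhftumyobt

The transformation: move the first 2 characters to the end (rotate left by 2).
"btwjaqdhhftumyo" → "wjaqdhhftumyobt".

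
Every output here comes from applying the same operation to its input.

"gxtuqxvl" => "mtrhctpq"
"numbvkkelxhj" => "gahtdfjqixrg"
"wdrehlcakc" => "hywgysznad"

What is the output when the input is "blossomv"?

The transformation: shift every letter 4 places backward in the alphabet (wrapping around), then swap the front and back halves of the string.
Starting from "blossomv": after the first operation, "xhkookir"; after the second, "okirxhko".

okirxhko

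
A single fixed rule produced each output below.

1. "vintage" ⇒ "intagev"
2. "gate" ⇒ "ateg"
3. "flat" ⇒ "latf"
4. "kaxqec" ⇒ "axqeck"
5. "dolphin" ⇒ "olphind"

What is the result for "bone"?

oneb

The transformation: move the first character to the end.
"bone" → "oneb".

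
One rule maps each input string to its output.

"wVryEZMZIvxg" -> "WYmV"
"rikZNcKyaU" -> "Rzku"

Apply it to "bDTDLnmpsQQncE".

BdMqC

In each case the input is transformed by: keep one character in every 3, starting at position 1 (positions 1st, 4th, 7th, ...), then flip the case of every letter.
For "bDTDLnmpsQQncE", step one produces "bDmQc"; step two turns that into "BdMqC".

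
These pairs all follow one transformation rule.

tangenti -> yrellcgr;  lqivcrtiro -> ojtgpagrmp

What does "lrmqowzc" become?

pjokumax

Rule — swap each adjacent pair of characters (1↔2, 3↔4, ...), then shift every letter 2 places backward in the alphabet (wrapping around).
For "lrmqowzc", step one produces "rlqmwocz"; step two turns that into "pjokumax".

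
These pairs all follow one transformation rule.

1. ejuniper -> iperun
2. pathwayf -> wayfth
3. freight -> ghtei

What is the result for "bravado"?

The pattern: delete the first 2 characters, then move the first 2 characters to the end (rotate left by 2).
On "bravado" that produces "adoav".
(Check on "pathwayf": → "thwayf" → "wayfth" ✓)

adoav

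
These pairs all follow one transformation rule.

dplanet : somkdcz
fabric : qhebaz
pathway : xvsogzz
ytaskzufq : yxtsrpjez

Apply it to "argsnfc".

rqmfebz

Looking at the pairs, the operation is to sort the characters into reverse alphabetical order, then shift every letter 1 place backward in the alphabet (wrapping around).
On "argsnfc": the first step gives "srngfca", and the second then gives "rqmfebz".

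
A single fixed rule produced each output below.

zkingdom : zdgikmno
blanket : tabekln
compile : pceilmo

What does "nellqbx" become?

xbellnq

Looking at the pairs, the operation is to sort the characters into alphabetical order, then move the last character to the front.
Working it through for "nellqbx": intermediate "bellnqx", final "xbellnq".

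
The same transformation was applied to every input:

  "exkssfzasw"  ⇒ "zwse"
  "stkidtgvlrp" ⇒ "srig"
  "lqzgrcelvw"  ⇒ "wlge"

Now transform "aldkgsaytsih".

skaa

Looking at the pairs, the operation is to keep one character in every 3, starting at position 1 (positions 1st, 4th, 7th, ...), then sort the characters into reverse alphabetical order.
On "aldkgsaytsih" that produces "skaa".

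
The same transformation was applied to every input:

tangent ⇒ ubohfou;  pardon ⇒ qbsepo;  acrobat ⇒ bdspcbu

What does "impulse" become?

Looking at the pairs, the operation is to shift every letter 1 place forward in the alphabet (wrapping around).
"impulse" → "jnqvmtf".

jnqvmtf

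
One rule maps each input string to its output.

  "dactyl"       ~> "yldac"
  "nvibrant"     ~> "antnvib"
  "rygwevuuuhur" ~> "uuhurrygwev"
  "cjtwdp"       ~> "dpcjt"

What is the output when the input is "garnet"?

etgar

In each case the input is transformed by: swap the front and back halves of the string, then delete the first character.
On "garnet": the first step gives "netgar", and the second then gives "etgar".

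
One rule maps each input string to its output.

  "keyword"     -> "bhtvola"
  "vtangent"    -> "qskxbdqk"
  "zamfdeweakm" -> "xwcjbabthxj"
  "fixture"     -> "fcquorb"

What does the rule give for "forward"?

lctooxa

Rule — shift every letter 3 places backward in the alphabet (wrapping around), then swap each adjacent pair of characters (1↔2, 3↔4, ...).
For "forward" the result is "lctooxa".
(Check on "vtangent": → "sqxkdbkq" → "qskxbdqk" ✓)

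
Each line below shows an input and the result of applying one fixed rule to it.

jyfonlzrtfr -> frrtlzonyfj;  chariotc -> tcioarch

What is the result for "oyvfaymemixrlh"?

Looking at the pairs, the operation is to reverse the string, then swap each adjacent pair of characters (1↔2, 3↔4, ...).
"oyvfaymemixrlh" → "hlrximemyafvyo" → "lhxrmimeayvfoy".

lhxrmimeayvfoy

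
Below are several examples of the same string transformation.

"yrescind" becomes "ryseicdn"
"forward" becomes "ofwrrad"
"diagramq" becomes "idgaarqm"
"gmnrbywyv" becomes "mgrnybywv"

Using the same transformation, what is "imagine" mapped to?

miganie

Each output is the input with this applied: swap each adjacent pair of characters (1↔2, 3↔4, ...).
For "imagine" the result is "miganie".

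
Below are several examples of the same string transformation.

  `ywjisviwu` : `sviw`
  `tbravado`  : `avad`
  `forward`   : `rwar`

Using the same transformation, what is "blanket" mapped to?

anke

The transformation: delete the last character, then keep only the last 4 characters.
On "blanket": the first step gives "blanke", and the second then gives "anke".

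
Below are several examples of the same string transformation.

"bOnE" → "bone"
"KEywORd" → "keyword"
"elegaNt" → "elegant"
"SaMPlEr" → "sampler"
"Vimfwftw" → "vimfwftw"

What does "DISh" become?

The rule is to convert every letter to lowercase.
Applying that to "DISh" gives "dish".

dish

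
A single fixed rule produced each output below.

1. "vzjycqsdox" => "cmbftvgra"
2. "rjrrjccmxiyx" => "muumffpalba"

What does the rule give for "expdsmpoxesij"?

asgvpsrahvlm

In each case the input is transformed by: shift every letter 3 places forward in the alphabet (wrapping around), then delete the first character.
"expdsmpoxesij" → "hasgvpsrahvlm" → "asgvpsrahvlm".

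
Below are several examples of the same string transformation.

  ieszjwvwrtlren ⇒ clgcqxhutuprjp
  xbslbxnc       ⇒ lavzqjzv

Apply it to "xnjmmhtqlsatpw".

The pattern: move the last 2 characters to the front (rotate right by 2), then shift every letter 2 places backward in the alphabet (wrapping around).
"xnjmmhtqlsatpw" → "pwxnjmmhtqlsat" → "nuvlhkkfrojqyr".

nuvlhkkfrojqyr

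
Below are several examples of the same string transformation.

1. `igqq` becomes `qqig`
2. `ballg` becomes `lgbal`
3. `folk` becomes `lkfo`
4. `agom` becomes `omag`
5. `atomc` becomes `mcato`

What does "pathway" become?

In each case the input is transformed by: move the last 2 characters to the front (rotate right by 2).
Doing the same to "pathway": "aypathw".

aypathw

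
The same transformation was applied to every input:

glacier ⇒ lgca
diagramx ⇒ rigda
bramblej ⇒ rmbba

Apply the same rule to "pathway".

tpha

The pattern: delete the last 3 characters, then sort the characters into reverse alphabetical order.
Working it through for "pathway": intermediate "path", final "tpha".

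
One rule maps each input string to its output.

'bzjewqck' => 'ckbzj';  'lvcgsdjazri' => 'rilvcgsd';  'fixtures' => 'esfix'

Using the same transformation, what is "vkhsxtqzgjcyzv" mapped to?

zvvkhsxtqzg

What's happening: move the last 2 characters to the front (rotate right by 2), then delete the last 3 characters.
On "vkhsxtqzgjcyzv": the first step gives "zvvkhsxtqzgjcy", and the second then gives "zvvkhsxtqzg".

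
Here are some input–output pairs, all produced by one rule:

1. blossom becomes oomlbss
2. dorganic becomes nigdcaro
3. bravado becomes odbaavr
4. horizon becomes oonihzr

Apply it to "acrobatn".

The pattern: sort the characters into reverse alphabetical order, then move the first 2 characters to the end (rotate left by 2).
"acrobatn" → "oncbaatr".

oncbaatr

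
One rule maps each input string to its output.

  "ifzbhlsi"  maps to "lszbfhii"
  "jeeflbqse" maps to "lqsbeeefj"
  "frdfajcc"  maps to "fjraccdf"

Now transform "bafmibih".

iimabbfh

The pattern: sort the characters into alphabetical order, then move the last 3 characters to the front (rotate right by 3).
"bafmibih" → "abbfhiim" → "iimabbfh".
(Check on "ifzbhlsi": → "bfhiilsz" → "lszbfhii" ✓)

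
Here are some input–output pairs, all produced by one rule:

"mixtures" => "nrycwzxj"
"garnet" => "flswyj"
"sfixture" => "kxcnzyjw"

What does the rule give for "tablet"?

Each output is the input with this applied: shift every letter 5 places forward in the alphabet (wrapping around), then swap each adjacent pair of characters (1↔2, 3↔4, ...).
"tablet" → "yfgqjy" → "fyqgyj".
(Check on "mixtures": → "rncyzwjx" → "nrycwzxj" ✓)

fyqgyj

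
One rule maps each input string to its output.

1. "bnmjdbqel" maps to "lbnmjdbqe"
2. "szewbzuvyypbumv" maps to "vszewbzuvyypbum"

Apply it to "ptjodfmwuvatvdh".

hptjodfmwuvatvd

The pattern: move the last character to the front.
Doing the same to "ptjodfmwuvatvdh": "hptjodfmwuvatvd".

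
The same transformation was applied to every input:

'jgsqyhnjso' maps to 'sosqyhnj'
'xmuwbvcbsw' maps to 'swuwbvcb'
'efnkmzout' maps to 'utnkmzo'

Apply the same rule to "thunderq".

Rule — delete the first 2 characters, then move the last 2 characters to the front (rotate right by 2).
Applying both steps to "thunderq": "underq", then "rqunde".

rqunde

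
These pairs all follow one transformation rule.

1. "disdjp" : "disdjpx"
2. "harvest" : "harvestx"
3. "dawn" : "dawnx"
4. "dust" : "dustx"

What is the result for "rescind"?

Rule — append "x".
Doing the same to "rescind": "rescindx".

rescindx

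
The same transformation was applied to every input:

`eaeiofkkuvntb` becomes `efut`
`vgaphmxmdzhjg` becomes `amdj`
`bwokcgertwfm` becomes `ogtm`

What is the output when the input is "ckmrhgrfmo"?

Looking at the pairs, the operation is to keep one character in every 3, starting at position 3 (positions 3rd, 6th, 9th, ...).
"ckmrhgrfmo" → "mgm".

mgm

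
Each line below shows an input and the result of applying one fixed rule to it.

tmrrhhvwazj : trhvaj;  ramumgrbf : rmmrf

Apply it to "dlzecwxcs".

What's happening: keep every other character starting from the first (positions 1st, 3rd, 5th, ...).
Doing the same to "dlzecwxcs": "dzcxs".

dzcxs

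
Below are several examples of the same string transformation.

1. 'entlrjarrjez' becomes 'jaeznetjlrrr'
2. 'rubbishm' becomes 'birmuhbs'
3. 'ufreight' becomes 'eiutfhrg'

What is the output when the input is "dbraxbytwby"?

The pattern: take characters alternately from the front and the back (1st, last, 2nd, 2nd-last, ...), then move the last 2 characters to the front (rotate right by 2).
"dbraxbytwby" → "dybbrwatxyb" → "ybdybbrwatx".

ybdybbrwatx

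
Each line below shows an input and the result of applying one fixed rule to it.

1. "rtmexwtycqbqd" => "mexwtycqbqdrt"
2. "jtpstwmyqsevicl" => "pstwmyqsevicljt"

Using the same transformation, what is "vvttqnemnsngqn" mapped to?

ttqnemnsngqnvv

The transformation: move the first 2 characters to the end (rotate left by 2).
For "vvttqnemnsngqn" the result is "ttqnemnsngqnvv".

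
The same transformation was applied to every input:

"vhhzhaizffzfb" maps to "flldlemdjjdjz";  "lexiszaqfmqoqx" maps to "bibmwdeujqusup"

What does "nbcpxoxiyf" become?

Looking at the pairs, the operation is to swap the first and last characters, then shift every letter 4 places forward in the alphabet (wrapping around).
For "nbcpxoxiyf", step one produces "fbcpxoxiyn"; step two turns that into "jfgtbsbmcr".

jfgtbsbmcr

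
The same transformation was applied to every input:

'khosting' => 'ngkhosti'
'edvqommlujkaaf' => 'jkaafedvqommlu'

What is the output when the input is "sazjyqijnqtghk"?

qtghksazjyqijn

In each case the input is transformed by: swap the front and back halves of the string, then move the first 2 characters to the end (rotate left by 2).
Applying both steps to "sazjyqijnqtghk": "jnqtghksazjyqi", then "qtghksazjyqijn".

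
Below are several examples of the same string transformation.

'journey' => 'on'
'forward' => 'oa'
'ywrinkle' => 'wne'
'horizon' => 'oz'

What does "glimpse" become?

What's happening: keep one character in every 3, starting at position 2 (positions 2nd, 5th, 8th, ...).
Applying that to "glimpse" gives "lp".

lp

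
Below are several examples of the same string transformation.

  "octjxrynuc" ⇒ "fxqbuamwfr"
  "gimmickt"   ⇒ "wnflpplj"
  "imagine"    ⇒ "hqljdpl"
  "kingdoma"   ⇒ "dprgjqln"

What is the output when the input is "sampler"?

uhospdv

What's happening: reverse the string, then shift every letter 3 places forward in the alphabet (wrapping around).
For "sampler" the result is "uhospdv".
(Check on "gimmickt": → "tkcimmig" → "wnflpplj" ✓)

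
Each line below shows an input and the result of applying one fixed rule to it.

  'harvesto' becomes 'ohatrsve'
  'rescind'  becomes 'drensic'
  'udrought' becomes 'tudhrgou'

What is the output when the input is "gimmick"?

kgicmim

Each output is the input with this applied: swap the first and last characters, then take characters alternately from the front and the back (1st, last, 2nd, 2nd-last, ...).
So "gimmick" becomes "kgicmim".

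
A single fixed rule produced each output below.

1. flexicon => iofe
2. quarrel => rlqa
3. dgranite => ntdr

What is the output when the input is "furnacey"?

aefr

Looking at the pairs, the operation is to keep every other character starting from the first (positions 1st, 3rd, 5th, ...), then move the last 2 characters to the front (rotate right by 2).
On "furnacey": the first step gives "frae", and the second then gives "aefr".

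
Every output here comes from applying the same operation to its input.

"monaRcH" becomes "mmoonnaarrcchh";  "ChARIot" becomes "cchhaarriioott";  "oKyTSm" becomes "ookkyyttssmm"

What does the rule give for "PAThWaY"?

What's happening: double every character, then convert every letter to lowercase.
Applying both steps to "PAThWaY": "PPAATThhWWaaYY", then "ppaatthhwwaayy".

ppaatthhwwaayy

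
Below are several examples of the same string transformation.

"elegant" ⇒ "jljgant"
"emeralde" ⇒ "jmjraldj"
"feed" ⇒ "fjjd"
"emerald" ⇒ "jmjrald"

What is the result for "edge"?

jdgj

Each output is the input with this applied: replace every "e" with "j".
"edge" → "jdgj".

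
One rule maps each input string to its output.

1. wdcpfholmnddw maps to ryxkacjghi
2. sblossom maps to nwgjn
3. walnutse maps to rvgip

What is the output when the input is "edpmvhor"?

Looking at the pairs, the operation is to shift every letter 5 places backward in the alphabet (wrapping around), then delete the last 3 characters.
Working it through for "edpmvhor": intermediate "zykhqcjm", final "zykhq".

zykhq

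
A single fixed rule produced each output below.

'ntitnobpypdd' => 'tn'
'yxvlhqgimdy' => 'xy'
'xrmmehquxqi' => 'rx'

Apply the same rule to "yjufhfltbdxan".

jy

The transformation: swap each adjacent pair of characters (1↔2, 3↔4, ...), then keep only the first 2 characters.
Applying that to "yjufhfltbdxan" gives "jy".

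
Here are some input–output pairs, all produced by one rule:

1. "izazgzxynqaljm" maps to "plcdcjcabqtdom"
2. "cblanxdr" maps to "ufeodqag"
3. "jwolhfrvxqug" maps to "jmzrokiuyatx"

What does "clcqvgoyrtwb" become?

efoftyjrbuwz

The pattern: move the last character to the front, then shift every letter 3 places forward in the alphabet (wrapping around).
For "clcqvgoyrtwb", step one produces "bclcqvgoyrtw"; step two turns that into "efoftyjrbuwz".
(Check on "cblanxdr": → "rcblanxd" → "ufeodqag" ✓)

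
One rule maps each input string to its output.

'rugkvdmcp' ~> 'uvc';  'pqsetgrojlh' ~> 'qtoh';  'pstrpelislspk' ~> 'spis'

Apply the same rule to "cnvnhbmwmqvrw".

What's happening: keep one character in every 3, starting at position 2 (positions 2nd, 5th, 8th, ...).
"cnvnhbmwmqvrw" → "nhwv".

nhwv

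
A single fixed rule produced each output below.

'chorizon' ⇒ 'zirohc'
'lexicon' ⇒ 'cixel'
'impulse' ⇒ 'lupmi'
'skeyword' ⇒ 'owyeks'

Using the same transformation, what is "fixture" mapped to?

Looking at the pairs, the operation is to reverse the string, then delete the first 2 characters.
For "fixture" the result is "utxif".

utxif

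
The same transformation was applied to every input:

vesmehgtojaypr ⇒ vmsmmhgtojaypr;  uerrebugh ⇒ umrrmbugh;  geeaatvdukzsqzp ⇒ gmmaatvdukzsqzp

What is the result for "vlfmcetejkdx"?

vlfmcmtmjkdx

What's happening: replace every "e" with "m".
"vlfmcetejkdx" → "vlfmcmtmjkdx".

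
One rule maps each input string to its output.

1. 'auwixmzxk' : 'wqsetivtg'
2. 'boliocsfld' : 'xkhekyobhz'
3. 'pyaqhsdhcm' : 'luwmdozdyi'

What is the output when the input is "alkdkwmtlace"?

whgzgsiphwya

Rule — shift every letter 4 places backward in the alphabet (wrapping around).
So "alkdkwmtlace" becomes "whgzgsiphwya".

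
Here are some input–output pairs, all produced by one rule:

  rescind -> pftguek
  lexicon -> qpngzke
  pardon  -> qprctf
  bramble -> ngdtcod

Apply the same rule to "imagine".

The pattern: shift every letter 2 places forward in the alphabet (wrapping around), then move the last 2 characters to the front (rotate right by 2).
On "imagine": the first step gives "kocikpg", and the second then gives "pgkocik".

pgkocik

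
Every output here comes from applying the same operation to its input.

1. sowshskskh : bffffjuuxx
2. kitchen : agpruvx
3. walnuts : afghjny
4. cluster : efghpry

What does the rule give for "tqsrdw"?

Rule — shift every letter 13 places forward in the alphabet (wrapping around) — i.e. ROT13, then sort the characters into alphabetical order.
Doing the same to "tqsrdw": "defgjq".

defgjq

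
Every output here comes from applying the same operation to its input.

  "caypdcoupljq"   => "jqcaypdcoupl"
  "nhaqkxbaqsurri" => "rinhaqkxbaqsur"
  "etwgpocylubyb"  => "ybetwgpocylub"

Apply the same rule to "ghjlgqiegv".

gvghjlgqie

The rule is to move the last 2 characters to the front (rotate right by 2).
Doing the same to "ghjlgqiegv": "gvghjlgqie".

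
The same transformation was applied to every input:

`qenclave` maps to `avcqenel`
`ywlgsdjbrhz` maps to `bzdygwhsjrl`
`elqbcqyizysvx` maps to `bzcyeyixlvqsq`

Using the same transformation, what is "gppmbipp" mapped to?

bpgpipmp

The transformation: sort the characters into alphabetical order, then take characters alternately from the front and the back (1st, last, 2nd, 2nd-last, ...).
Starting from "gppmbipp": after the first operation, "bgimpppp"; after the second, "bpgpipmp".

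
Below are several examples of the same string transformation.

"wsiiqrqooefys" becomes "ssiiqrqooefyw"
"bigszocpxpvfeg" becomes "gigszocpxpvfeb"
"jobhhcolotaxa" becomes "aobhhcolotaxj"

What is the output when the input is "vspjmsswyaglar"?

Rule — swap the first and last characters.
For "vspjmsswyaglar" the result is "rspjmsswyaglav".

rspjmsswyaglav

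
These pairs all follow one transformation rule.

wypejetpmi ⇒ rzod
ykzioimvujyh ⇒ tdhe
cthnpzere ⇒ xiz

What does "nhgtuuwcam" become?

Rule — shift every letter 5 places backward in the alphabet (wrapping around), then keep one character in every 3, starting at position 1 (positions 1st, 4th, 7th, ...).
Applying both steps to "nhgtuuwcam": "icbopprxvh", then "iorh".

iorh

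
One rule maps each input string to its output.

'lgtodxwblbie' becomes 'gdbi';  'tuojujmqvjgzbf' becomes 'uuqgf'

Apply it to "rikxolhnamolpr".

Looking at the pairs, the operation is to keep one character in every 3, starting at position 2 (positions 2nd, 5th, 8th, ...).
So "rikxolhnamolpr" becomes "ionor".

ionor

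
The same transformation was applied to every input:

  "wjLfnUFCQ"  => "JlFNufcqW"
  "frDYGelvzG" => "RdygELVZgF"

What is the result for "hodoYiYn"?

Looking at the pairs, the operation is to move the first character to the end, then flip the case of every letter.
"hodoYiYn" → "ODOyIyNH".

ODOyIyNH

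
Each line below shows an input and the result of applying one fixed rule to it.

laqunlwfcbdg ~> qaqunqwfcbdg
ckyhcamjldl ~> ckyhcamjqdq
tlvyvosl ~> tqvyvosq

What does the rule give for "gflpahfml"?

The transformation: replace every "l" with "q".
For "gflpahfml" the result is "gfqpahfmq".

gfqpahfmq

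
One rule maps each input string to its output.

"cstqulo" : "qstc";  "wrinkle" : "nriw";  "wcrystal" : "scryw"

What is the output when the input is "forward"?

Rule — delete the last 3 characters, then swap the first and last characters.
For "forward", step one produces "forw"; step two turns that into "worf".

worf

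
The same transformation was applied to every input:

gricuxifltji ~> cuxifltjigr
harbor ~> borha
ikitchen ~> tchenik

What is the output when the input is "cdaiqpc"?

iqpccd

Looking at the pairs, the operation is to move the first 2 characters to the end (rotate left by 2), then delete the first character.
Working it through for "cdaiqpc": intermediate "aiqpccd", final "iqpccd".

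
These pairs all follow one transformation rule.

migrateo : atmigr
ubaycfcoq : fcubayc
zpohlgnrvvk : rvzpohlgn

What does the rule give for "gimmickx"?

icgimm

Looking at the pairs, the operation is to delete the last 2 characters, then move the last 2 characters to the front (rotate right by 2).
"gimmickx" → "gimmic" → "icgimm".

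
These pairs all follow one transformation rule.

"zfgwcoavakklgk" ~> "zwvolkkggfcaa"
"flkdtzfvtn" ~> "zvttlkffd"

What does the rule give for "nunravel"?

vurnnea

The rule is to delete the last character, then sort the characters into reverse alphabetical order.
Starting from "nunravel": after the first operation, "nunrave"; after the second, "vurnnea".
(Check on "flkdtzfvtn": → "flkdtzfvt" → "zvttlkffd" ✓)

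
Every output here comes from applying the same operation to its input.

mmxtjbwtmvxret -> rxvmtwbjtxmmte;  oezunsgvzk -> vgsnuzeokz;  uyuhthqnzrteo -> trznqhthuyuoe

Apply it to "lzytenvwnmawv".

amnwvnetyzlvw

Rule — reverse the string, then move the first 2 characters to the end (rotate left by 2).
"lzytenvwnmawv" → "vwamnwvnetyzl" → "amnwvnetyzlvw".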